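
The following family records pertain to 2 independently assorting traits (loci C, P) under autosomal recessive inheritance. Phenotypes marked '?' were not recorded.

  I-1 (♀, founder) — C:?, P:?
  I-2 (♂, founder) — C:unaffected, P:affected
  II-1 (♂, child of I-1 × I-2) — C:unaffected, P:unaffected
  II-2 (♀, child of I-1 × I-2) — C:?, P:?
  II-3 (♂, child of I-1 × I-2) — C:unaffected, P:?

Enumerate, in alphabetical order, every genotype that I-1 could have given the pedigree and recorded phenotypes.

C/I-1 ? ·: CC|Cc|cc
C/I-2 un ·: CC|Cc
C/II-1 un I-1×I-2: CC|Cc
C/II-2 ? I-1×I-2: CC|Cc|cc
C/II-3 un I-1×I-2: CC|Cc
⇒ C over [I-1,I-2,II-1,II-2,II-3]: 32 consistent
P/I-1 ? ·: PP|Pp
P/I-2 aff ·: pp
P/II-1 un I-1×I-2: Pp
P/II-2 ? I-1×I-2: Pp|pp
P/II-3 ? I-1×I-2: Pp|pp
⇒ P over [I-1,I-2,II-1,II-2,II-3]: 5 consistent

I-1 ∈ {CC PP, CC Pp, Cc PP, Cc Pp, cc PP, cc Pp}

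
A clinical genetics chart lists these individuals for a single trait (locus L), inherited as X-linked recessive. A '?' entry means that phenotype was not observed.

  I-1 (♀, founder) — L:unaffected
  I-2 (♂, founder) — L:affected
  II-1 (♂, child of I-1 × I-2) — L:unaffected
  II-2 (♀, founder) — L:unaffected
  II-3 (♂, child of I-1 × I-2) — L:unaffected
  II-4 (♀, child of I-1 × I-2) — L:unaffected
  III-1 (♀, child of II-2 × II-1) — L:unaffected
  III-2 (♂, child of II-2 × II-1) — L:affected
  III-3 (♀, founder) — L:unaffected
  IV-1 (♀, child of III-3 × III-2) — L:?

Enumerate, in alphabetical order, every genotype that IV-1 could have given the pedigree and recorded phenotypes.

L/I-1 un ·: X^LX^L|X^LX^l
L/I-2 aff ·: X^lY
L/II-1 un I-1×I-2: X^LY
L/II-2 un ·: X^LX^l
L/II-3 un I-1×I-2: X^LY
L/II-4 un I-1×I-2: X^LX^l
L/III-1 un II-2×II-1: X^LX^L|X^LX^l
L/III-2 aff II-2×II-1: X^lY
L/III-3 un ·: X^LX^L|X^LX^l
L/IV-1 ? III-3×III-2: X^LX^l|X^lX^l
⇒ L over [I-1,I-2,II-1,II-2,II-3,II-4,III-1,III-2,III-3,IV-1]: 12 consistent

IV-1 ∈ {X^LX^l, X^lX^l}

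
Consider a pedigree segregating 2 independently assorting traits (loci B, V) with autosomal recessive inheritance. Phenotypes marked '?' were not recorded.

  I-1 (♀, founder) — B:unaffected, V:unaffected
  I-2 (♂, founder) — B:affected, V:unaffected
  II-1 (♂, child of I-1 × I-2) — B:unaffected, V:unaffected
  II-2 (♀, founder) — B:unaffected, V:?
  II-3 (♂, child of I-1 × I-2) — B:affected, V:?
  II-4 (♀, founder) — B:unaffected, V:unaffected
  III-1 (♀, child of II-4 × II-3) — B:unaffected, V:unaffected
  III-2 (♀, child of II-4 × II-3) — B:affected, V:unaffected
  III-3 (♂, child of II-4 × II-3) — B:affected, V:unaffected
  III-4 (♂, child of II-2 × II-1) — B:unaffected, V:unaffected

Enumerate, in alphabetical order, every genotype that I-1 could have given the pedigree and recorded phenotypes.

I-1 ∈ {Bb VV, Bb Vv}

B/I-1 un ·: Bb
B/I-2 aff ·: bb
B/II-1 un I-1×I-2: Bb
B/II-2 un ·: BB|Bb
B/II-3 aff I-1×I-2: bb
B/II-4 un ·: Bb
B/III-1 un II-4×II-3: Bb
B/III-2 aff II-4×II-3: bb
B/III-3 aff II-4×II-3: bb
B/III-4 un II-2×II-1: BB|Bb
⇒ B over [I-1,I-2,II-1,II-2,II-3,II-4,III-1,III-2,III-3,III-4]: 4 consistent
V/I-1 un ·: VV|Vv
V/I-2 un ·: VV|Vv
V/II-1 un I-1×I-2: VV|Vv
V/II-2 ? ·: VV|Vv|vv
V/II-3 ? I-1×I-2: VV|Vv|vv
V/II-4 un ·: VV|Vv
V/III-1 un II-4×II-3: VV|Vv
V/III-2 un II-4×II-3: VV|Vv
V/III-3 un II-4×II-3: VV|Vv
V/III-4 un II-2×II-1: VV|Vv
⇒ V over [I-1,I-2,II-1,II-2,II-3,II-4,III-1,III-2,III-3,III-4]: 729 consistent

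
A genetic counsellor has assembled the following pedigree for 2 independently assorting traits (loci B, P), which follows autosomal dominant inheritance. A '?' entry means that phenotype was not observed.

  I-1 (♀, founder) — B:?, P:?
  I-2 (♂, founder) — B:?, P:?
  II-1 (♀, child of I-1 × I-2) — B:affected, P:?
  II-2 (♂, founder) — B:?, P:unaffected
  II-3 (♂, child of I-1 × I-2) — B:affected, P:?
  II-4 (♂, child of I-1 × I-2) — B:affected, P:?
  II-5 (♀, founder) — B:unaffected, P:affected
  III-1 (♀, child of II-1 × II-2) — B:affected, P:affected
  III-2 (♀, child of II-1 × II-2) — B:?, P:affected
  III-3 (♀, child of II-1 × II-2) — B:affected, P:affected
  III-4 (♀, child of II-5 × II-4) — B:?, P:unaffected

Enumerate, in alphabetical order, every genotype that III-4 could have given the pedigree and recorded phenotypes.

III-4 ∈ {Bb pp, bb pp}

B/I-1 ? ·: bb|Bb|BB
B/I-2 ? ·: bb|Bb|BB
B/II-1 aff I-1×I-2: Bb|BB
B/II-2 ? ·: bb|Bb|BB
B/II-3 aff I-1×I-2: Bb|BB
B/II-4 aff I-1×I-2: Bb|BB
B/II-5 un ·: bb
B/III-1 aff II-1×II-2: Bb|BB
B/III-2 ? II-1×II-2: bb|Bb|BB
B/III-3 aff II-1×II-2: Bb|BB
B/III-4 ? II-5×II-4: bb|Bb
⇒ B over [I-1,I-2,II-1,II-2,II-3,II-4,II-5,III-1,III-2,III-3,III-4]: 762 consistent
P/I-1 ? ·: pp|Pp|PP
P/I-2 ? ·: pp|Pp|PP
P/II-1 ? I-1×I-2: Pp|PP
P/II-2 un ·: pp
P/II-3 ? I-1×I-2: pp|Pp|PP
P/II-4 ? I-1×I-2: pp|Pp
P/II-5 aff ·: Pp
P/III-1 aff II-1×II-2: Pp
P/III-2 aff II-1×II-2: Pp
P/III-3 aff II-1×II-2: Pp
P/III-4 un II-5×II-4: pp
⇒ P over [I-1,I-2,II-1,II-2,II-3,II-4,II-5,III-1,III-2,III-3,III-4]: 30 consistent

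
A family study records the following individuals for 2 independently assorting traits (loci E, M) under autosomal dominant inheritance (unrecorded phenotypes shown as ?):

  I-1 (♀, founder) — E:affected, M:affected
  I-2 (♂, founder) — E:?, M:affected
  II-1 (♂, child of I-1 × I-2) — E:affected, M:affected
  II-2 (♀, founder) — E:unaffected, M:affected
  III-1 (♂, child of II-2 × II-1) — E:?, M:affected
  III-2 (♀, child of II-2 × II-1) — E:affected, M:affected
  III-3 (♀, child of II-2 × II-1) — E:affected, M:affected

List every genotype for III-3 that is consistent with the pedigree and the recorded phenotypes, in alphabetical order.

E/I-1 aff ·: Ee|EE
E/I-2 ? ·: ee|Ee|EE
E/II-1 aff I-1×I-2: Ee|EE
E/II-2 un ·: ee
E/III-1 ? II-2×II-1: ee|Ee
E/III-2 aff II-2×II-1: Ee
E/III-3 aff II-2×II-1: Ee
⇒ E over [I-1,I-2,II-1,II-2,III-1,III-2,III-3]: 14 consistent
M/I-1 aff ·: Mm|MM
M/I-2 aff ·: Mm|MM
M/II-1 aff I-1×I-2: Mm|MM
M/II-2 aff ·: Mm|MM
M/III-1 aff II-2×II-1: Mm|MM
M/III-2 aff II-2×II-1: Mm|MM
M/III-3 aff II-2×II-1: Mm|MM
⇒ M over [I-1,I-2,II-1,II-2,III-1,III-2,III-3]: 84 consistent

III-3 ∈ {Ee MM, Ee Mm}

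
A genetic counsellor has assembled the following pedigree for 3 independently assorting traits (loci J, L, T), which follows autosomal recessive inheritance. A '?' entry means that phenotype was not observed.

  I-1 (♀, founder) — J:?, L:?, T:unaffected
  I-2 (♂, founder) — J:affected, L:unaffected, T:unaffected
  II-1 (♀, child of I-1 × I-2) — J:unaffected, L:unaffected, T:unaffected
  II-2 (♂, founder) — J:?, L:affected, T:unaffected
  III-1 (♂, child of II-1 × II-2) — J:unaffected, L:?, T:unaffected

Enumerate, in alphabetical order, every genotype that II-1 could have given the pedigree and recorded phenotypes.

II-1 ∈ {Jj LL TT, Jj LL Tt, Jj Ll TT, Jj Ll Tt}

J/I-1 ? ·: JJ|Jj
J/I-2 aff ·: jj
J/II-1 un I-1×I-2: Jj
J/II-2 ? ·: JJ|Jj|jj
J/III-1 un II-1×II-2: JJ|Jj
⇒ J over [I-1,I-2,II-1,II-2,III-1]: 10 consistent
L/I-1 ? ·: LL|Ll|ll
L/I-2 un ·: LL|Ll
L/II-1 un I-1×I-2: LL|Ll
L/II-2 aff ·: ll
L/III-1 ? II-1×II-2: Ll|ll
⇒ L over [I-1,I-2,II-1,II-2,III-1]: 14 consistent
T/I-1 un ·: TT|Tt
T/I-2 un ·: TT|Tt
T/II-1 un I-1×I-2: TT|Tt
T/II-2 un ·: TT|Tt
T/III-1 un II-1×II-2: TT|Tt
⇒ T over [I-1,I-2,II-1,II-2,III-1]: 24 consistent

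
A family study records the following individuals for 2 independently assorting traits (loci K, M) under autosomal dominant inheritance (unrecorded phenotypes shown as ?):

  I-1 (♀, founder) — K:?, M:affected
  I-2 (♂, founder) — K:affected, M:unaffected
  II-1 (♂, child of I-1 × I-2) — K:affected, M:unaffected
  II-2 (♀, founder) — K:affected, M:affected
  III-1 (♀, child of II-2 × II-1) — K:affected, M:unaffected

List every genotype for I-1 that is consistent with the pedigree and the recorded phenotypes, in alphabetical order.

I-1 ∈ {KK Mm, Kk Mm, kk Mm}

K/I-1 ? ·: kk|Kk|KK
K/I-2 aff ·: Kk|KK
K/II-1 aff I-1×I-2: Kk|KK
K/II-2 aff ·: Kk|KK
K/III-1 aff II-2×II-1: Kk|KK
⇒ K over [I-1,I-2,II-1,II-2,III-1]: 32 consistent
M/I-1 aff ·: Mm
M/I-2 un ·: mm
M/II-1 un I-1×I-2: mm
M/II-2 aff ·: Mm
M/III-1 un II-2×II-1: mm
⇒ M over [I-1,I-2,II-1,II-2,III-1]: 1 consistent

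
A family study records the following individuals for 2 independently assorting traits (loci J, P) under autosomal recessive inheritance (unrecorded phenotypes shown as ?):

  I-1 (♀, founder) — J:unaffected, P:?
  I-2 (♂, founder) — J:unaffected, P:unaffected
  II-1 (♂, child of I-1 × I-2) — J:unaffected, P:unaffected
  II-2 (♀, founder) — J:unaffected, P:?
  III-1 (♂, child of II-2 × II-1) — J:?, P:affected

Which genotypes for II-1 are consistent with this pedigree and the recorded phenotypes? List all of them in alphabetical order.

II-1 ∈ {JJ Pp, Jj Pp}

J/I-1 un ·: JJ|Jj
J/I-2 un ·: JJ|Jj
J/II-1 un I-1×I-2: JJ|Jj
J/II-2 un ·: JJ|Jj
J/III-1 ? II-2×II-1: JJ|Jj|jj
⇒ J over [I-1,I-2,II-1,II-2,III-1]: 27 consistent
P/I-1 ? ·: PP|Pp|pp
P/I-2 un ·: PP|Pp
P/II-1 un I-1×I-2: Pp
P/II-2 ? ·: Pp|pp
P/III-1 aff II-2×II-1: pp
⇒ P over [I-1,I-2,II-1,II-2,III-1]: 10 consistent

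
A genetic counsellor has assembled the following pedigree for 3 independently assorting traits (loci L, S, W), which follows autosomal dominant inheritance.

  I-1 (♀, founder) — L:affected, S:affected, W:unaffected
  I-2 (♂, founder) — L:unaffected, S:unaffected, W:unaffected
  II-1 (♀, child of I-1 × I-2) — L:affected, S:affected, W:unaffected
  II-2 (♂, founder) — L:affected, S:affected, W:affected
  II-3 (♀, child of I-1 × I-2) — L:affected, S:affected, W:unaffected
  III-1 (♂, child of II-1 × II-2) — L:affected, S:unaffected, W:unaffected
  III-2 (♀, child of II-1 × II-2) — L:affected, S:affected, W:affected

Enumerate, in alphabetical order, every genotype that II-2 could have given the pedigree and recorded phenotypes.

II-2 ∈ {LL Ss Ww, Ll Ss Ww}

L/I-1 aff ·: Ll|LL
L/I-2 un ·: ll
L/II-1 aff I-1×I-2: Ll
L/II-2 aff ·: Ll|LL
L/II-3 aff I-1×I-2: Ll
L/III-1 aff II-1×II-2: Ll|LL
L/III-2 aff II-1×II-2: Ll|LL
⇒ L over [I-1,I-2,II-1,II-2,II-3,III-1,III-2]: 16 consistent
S/I-1 aff ·: Ss|SS
S/I-2 un ·: ss
S/II-1 aff I-1×I-2: Ss
S/II-2 aff ·: Ss
S/II-3 aff I-1×I-2: Ss
S/III-1 un II-1×II-2: ss
S/III-2 aff II-1×II-2: Ss|SS
⇒ S over [I-1,I-2,II-1,II-2,II-3,III-1,III-2]: 4 consistent
W/I-1 un ·: ww
W/I-2 un ·: ww
W/II-1 un I-1×I-2: ww
W/II-2 aff ·: Ww
W/II-3 un I-1×I-2: ww
W/III-1 un II-1×II-2: ww
W/III-2 aff II-1×II-2: Ww
⇒ W over [I-1,I-2,II-1,II-2,II-3,III-1,III-2]: 1 consistent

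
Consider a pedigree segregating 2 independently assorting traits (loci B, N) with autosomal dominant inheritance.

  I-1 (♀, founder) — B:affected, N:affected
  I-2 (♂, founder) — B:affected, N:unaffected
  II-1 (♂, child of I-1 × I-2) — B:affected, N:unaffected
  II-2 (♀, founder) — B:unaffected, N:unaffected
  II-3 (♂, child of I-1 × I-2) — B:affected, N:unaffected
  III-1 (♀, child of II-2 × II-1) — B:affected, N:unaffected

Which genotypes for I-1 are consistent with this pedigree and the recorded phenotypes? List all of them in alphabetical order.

I-1 ∈ {BB Nn, Bb Nn}

B/I-1 aff ·: Bb|BB
B/I-2 aff ·: Bb|BB
B/II-1 aff I-1×I-2: Bb|BB
B/II-2 un ·: bb
B/II-3 aff I-1×I-2: Bb|BB
B/III-1 aff II-2×II-1: Bb
⇒ B over [I-1,I-2,II-1,II-2,II-3,III-1]: 13 consistent
N/I-1 aff ·: Nn
N/I-2 un ·: nn
N/II-1 un I-1×I-2: nn
N/II-2 un ·: nn
N/II-3 un I-1×I-2: nn
N/III-1 un II-2×II-1: nn
⇒ N over [I-1,I-2,II-1,II-2,II-3,III-1]: 1 consistent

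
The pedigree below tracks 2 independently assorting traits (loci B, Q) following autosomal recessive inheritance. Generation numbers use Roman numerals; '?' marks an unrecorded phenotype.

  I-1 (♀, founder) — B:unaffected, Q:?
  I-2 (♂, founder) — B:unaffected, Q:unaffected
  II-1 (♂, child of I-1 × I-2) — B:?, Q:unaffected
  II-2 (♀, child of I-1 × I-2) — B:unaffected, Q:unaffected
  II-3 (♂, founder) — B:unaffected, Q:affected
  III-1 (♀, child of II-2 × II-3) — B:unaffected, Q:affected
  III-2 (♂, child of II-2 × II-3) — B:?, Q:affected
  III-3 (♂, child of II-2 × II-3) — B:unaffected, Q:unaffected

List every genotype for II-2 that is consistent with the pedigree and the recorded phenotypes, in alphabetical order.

B/I-1 un ·: BB|Bb
B/I-2 un ·: BB|Bb
B/II-1 ? I-1×I-2: BB|Bb|bb
B/II-2 un I-1×I-2: BB|Bb
B/II-3 un ·: BB|Bb
B/III-1 un II-2×II-3: BB|Bb
B/III-2 ? II-2×II-3: BB|Bb|bb
B/III-3 un II-2×II-3: BB|Bb
⇒ B over [I-1,I-2,II-1,II-2,II-3,III-1,III-2,III-3]: 212 consistent
Q/I-1 ? ·: QQ|Qq|qq
Q/I-2 un ·: QQ|Qq
Q/II-1 un I-1×I-2: QQ|Qq
Q/II-2 un I-1×I-2: Qq
Q/II-3 aff ·: qq
Q/III-1 aff II-2×II-3: qq
Q/III-2 aff II-2×II-3: qq
Q/III-3 un II-2×II-3: Qq
⇒ Q over [I-1,I-2,II-1,II-2,II-3,III-1,III-2,III-3]: 8 consistent

II-2 ∈ {BB Qq, Bb Qq}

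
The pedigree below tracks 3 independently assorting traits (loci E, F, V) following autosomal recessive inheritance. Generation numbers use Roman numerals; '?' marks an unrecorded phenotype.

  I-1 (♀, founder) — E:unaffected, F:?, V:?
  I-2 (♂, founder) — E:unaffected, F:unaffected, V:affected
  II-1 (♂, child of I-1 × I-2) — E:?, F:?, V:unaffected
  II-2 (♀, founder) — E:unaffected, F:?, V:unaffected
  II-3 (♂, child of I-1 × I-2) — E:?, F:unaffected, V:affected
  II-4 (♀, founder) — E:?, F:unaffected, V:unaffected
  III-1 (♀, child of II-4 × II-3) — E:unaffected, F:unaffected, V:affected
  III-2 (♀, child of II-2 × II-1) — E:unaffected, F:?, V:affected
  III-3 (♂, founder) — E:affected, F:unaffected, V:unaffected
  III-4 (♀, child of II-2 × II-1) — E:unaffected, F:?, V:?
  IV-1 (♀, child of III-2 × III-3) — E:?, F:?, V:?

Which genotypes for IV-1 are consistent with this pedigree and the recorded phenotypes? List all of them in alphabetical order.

E/I-1 un ·: EE|Ee
E/I-2 un ·: EE|Ee
E/II-1 ? I-1×I-2: EE|Ee|ee
E/II-2 un ·: EE|Ee
E/II-3 ? I-1×I-2: EE|Ee|ee
E/II-4 ? ·: EE|Ee|ee
E/III-1 un II-4×II-3: EE|Ee
E/III-2 un II-2×II-1: EE|Ee
E/III-3 aff ·: ee
E/III-4 un II-2×II-1: EE|Ee
E/IV-1 ? III-2×III-3: Ee|ee
⇒ E over [I-1,I-2,II-1,II-2,II-3,II-4,III-1,III-2,III-3,III-4,IV-1]: 623 consistent
F/I-1 ? ·: FF|Ff|ff
F/I-2 un ·: FF|Ff
F/II-1 ? I-1×I-2: FF|Ff|ff
F/II-2 ? ·: FF|Ff|ff
F/II-3 un I-1×I-2: FF|Ff
F/II-4 un ·: FF|Ff
F/III-1 un II-4×II-3: FF|Ff
F/III-2 ? II-2×II-1: FF|Ff|ff
F/III-3 un ·: FF|Ff
F/III-4 ? II-2×II-1: FF|Ff|ff
F/IV-1 ? III-2×III-3: FF|Ff|ff
⇒ F over [I-1,I-2,II-1,II-2,II-3,II-4,III-1,III-2,III-3,III-4,IV-1]: 2725 consistent
V/I-1 ? ·: Vv
V/I-2 aff ·: vv
V/II-1 un I-1×I-2: Vv
V/II-2 un ·: Vv
V/II-3 aff I-1×I-2: vv
V/II-4 un ·: Vv
V/III-1 aff II-4×II-3: vv
V/III-2 aff II-2×II-1: vv
V/III-3 un ·: VV|Vv
V/III-4 ? II-2×II-1: VV|Vv|vv
V/IV-1 ? III-2×III-3: Vv|vv
⇒ V over [I-1,I-2,II-1,II-2,II-3,II-4,III-1,III-2,III-3,III-4,IV-1]: 9 consistent

IV-1 ∈ {Ee FF Vv, Ee FF vv, Ee Ff Vv, Ee Ff vv, Ee ff Vv, Ee ff vv, ee FF Vv, ee FF vv, ee Ff Vv, ee Ff vv, ee ff Vv, ee ff vv}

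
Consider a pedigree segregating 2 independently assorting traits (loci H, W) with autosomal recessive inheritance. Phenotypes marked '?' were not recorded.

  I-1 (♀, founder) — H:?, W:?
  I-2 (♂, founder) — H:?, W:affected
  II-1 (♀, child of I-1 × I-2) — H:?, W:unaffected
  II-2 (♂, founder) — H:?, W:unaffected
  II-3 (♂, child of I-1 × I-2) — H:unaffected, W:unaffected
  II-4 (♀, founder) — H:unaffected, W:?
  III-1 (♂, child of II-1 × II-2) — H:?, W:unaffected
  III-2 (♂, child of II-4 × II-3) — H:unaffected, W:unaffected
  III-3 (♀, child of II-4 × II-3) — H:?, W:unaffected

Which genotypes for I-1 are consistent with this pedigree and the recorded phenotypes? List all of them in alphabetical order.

H/I-1 ? ·: HH|Hh|hh
H/I-2 ? ·: HH|Hh|hh
H/II-1 ? I-1×I-2: HH|Hh|hh
H/II-2 ? ·: HH|Hh|hh
H/II-3 un I-1×I-2: HH|Hh
H/II-4 un ·: HH|Hh
H/III-1 ? II-1×II-2: HH|Hh|hh
H/III-2 un II-4×II-3: HH|Hh
H/III-3 ? II-4×II-3: HH|Hh|hh
⇒ H over [I-1,I-2,II-1,II-2,II-3,II-4,III-1,III-2,III-3]: 935 consistent
W/I-1 ? ·: WW|Ww
W/I-2 aff ·: ww
W/II-1 un I-1×I-2: Ww
W/II-2 un ·: WW|Ww
W/II-3 un I-1×I-2: Ww
W/II-4 ? ·: WW|Ww|ww
W/III-1 un II-1×II-2: WW|Ww
W/III-2 un II-4×II-3: WW|Ww
W/III-3 un II-4×II-3: WW|Ww
⇒ W over [I-1,I-2,II-1,II-2,II-3,II-4,III-1,III-2,III-3]: 72 consistent

I-1 ∈ {HH WW, HH Ww, Hh WW, Hh Ww, hh WW, hh Ww}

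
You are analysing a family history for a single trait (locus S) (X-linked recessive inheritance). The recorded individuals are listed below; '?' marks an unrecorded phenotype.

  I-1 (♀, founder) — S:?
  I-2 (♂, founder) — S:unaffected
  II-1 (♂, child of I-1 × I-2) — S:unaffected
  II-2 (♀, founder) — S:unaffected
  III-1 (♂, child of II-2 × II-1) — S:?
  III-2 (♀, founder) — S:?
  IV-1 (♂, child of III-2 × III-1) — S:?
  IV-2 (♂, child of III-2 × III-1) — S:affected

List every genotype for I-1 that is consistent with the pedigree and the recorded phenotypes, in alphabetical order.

I-1 ∈ {X^SX^S, X^SX^s}

S/I-1 ? ·: X^SX^S|X^SX^s
S/I-2 un ·: X^SY
S/II-1 un I-1×I-2: X^SY
S/II-2 un ·: X^SX^S|X^SX^s
S/III-1 ? II-2×II-1: X^SY|X^sY
S/III-2 ? ·: X^SX^s|X^sX^s
S/IV-1 ? III-2×III-1: X^SY|X^sY
S/IV-2 aff III-2×III-1: X^sY
⇒ S over [I-1,I-2,II-1,II-2,III-1,III-2,IV-1,IV-2]: 18 consistent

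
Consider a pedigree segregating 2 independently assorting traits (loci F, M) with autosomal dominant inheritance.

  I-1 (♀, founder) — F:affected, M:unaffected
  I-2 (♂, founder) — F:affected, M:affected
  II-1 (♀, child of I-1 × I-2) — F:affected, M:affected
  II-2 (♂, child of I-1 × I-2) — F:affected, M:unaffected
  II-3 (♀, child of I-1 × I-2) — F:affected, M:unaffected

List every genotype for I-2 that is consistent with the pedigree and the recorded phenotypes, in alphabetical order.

I-2 ∈ {FF Mm, Ff Mm}

F/I-1 aff ·: Ff|FF
F/I-2 aff ·: Ff|FF
F/II-1 aff I-1×I-2: Ff|FF
F/II-2 aff I-1×I-2: Ff|FF
F/II-3 aff I-1×I-2: Ff|FF
⇒ F over [I-1,I-2,II-1,II-2,II-3]: 25 consistent
M/I-1 un ·: mm
M/I-2 aff ·: Mm
M/II-1 aff I-1×I-2: Mm
M/II-2 un I-1×I-2: mm
M/II-3 un I-1×I-2: mm
⇒ M over [I-1,I-2,II-1,II-2,II-3]: 1 consistent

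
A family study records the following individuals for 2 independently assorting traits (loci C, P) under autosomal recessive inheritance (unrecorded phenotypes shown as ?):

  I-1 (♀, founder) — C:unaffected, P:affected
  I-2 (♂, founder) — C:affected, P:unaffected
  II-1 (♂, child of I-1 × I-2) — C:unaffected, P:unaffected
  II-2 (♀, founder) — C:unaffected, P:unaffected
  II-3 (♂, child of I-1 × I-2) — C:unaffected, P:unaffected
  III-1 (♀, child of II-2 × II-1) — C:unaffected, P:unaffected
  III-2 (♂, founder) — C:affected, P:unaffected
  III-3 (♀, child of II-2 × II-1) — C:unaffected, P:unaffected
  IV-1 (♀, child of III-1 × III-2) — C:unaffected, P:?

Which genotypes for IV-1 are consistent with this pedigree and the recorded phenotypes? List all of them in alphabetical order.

C/I-1 un ·: CC|Cc
C/I-2 aff ·: cc
C/II-1 un I-1×I-2: Cc
C/II-2 un ·: CC|Cc
C/II-3 un I-1×I-2: Cc
C/III-1 un II-2×II-1: CC|Cc
C/III-2 aff ·: cc
C/III-3 un II-2×II-1: CC|Cc
C/IV-1 un III-1×III-2: Cc
⇒ C over [I-1,I-2,II-1,II-2,II-3,III-1,III-2,III-3,IV-1]: 16 consistent
P/I-1 aff ·: pp
P/I-2 un ·: PP|Pp
P/II-1 un I-1×I-2: Pp
P/II-2 un ·: PP|Pp
P/II-3 un I-1×I-2: Pp
P/III-1 un II-2×II-1: PP|Pp
P/III-2 un ·: PP|Pp
P/III-3 un II-2×II-1: PP|Pp
P/IV-1 ? III-1×III-2: PP|Pp|pp
⇒ P over [I-1,I-2,II-1,II-2,II-3,III-1,III-2,III-3,IV-1]: 64 consistent

IV-1 ∈ {Cc PP, Cc Pp, Cc pp}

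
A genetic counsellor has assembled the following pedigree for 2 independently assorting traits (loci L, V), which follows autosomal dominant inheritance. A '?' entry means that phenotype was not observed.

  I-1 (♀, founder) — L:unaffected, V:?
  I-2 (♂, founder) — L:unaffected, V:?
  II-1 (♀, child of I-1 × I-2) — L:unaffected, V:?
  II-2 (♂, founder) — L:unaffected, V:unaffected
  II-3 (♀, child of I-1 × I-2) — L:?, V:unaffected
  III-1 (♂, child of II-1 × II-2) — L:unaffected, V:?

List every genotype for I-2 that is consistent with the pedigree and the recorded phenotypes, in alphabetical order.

L/I-1 un ·: ll
L/I-2 un ·: ll
L/II-1 un I-1×I-2: ll
L/II-2 un ·: ll
L/II-3 ? I-1×I-2: ll
L/III-1 un II-1×II-2: ll
⇒ L over [I-1,I-2,II-1,II-2,II-3,III-1]: 1 consistent
V/I-1 ? ·: vv|Vv
V/I-2 ? ·: vv|Vv
V/II-1 ? I-1×I-2: vv|Vv|VV
V/II-2 un ·: vv
V/II-3 un I-1×I-2: vv
V/III-1 ? II-1×II-2: vv|Vv
⇒ V over [I-1,I-2,II-1,II-2,II-3,III-1]: 11 consistent

I-2 ∈ {ll Vv, ll vv}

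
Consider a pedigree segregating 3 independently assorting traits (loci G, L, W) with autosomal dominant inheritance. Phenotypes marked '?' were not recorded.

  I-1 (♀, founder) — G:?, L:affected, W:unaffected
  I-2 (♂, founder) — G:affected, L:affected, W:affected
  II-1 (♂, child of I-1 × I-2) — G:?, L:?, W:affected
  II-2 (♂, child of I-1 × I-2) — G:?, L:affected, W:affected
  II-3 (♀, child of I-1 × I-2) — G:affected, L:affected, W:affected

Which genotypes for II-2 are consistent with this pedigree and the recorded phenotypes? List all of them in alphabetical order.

G/I-1 ? ·: gg|Gg|GG
G/I-2 aff ·: Gg|GG
G/II-1 ? I-1×I-2: gg|Gg|GG
G/II-2 ? I-1×I-2: gg|Gg|GG
G/II-3 aff I-1×I-2: Gg|GG
⇒ G over [I-1,I-2,II-1,II-2,II-3]: 40 consistent
L/I-1 aff ·: Ll|LL
L/I-2 aff ·: Ll|LL
L/II-1 ? I-1×I-2: ll|Ll|LL
L/II-2 aff I-1×I-2: Ll|LL
L/II-3 aff I-1×I-2: Ll|LL
⇒ L over [I-1,I-2,II-1,II-2,II-3]: 29 consistent
W/I-1 un ·: ww
W/I-2 aff ·: Ww|WW
W/II-1 aff I-1×I-2: Ww
W/II-2 aff I-1×I-2: Ww
W/II-3 aff I-1×I-2: Ww
⇒ W over [I-1,I-2,II-1,II-2,II-3]: 2 consistent

II-2 ∈ {GG LL Ww, GG Ll Ww, Gg LL Ww, Gg Ll Ww, gg LL Ww, gg Ll Ww}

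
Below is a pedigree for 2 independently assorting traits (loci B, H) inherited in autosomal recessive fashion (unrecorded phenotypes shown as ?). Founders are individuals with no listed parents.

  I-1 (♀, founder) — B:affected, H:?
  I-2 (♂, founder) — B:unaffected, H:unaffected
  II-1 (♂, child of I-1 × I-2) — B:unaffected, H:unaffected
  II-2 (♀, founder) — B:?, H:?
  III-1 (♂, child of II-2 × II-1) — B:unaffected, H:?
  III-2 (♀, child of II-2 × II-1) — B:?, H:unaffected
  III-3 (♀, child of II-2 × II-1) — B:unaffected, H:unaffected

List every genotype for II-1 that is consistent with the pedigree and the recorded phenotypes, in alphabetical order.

II-1 ∈ {Bb HH, Bb Hh}

B/I-1 aff ·: bb
B/I-2 un ·: BB|Bb
B/II-1 un I-1×I-2: Bb
B/II-2 ? ·: BB|Bb|bb
B/III-1 un II-2×II-1: BB|Bb
B/III-2 ? II-2×II-1: BB|Bb|bb
B/III-3 un II-2×II-1: BB|Bb
⇒ B over [I-1,I-2,II-1,II-2,III-1,III-2,III-3]: 44 consistent
H/I-1 ? ·: HH|Hh|hh
H/I-2 un ·: HH|Hh
H/II-1 un I-1×I-2: HH|Hh
H/II-2 ? ·: HH|Hh|hh
H/III-1 ? II-2×II-1: HH|Hh|hh
H/III-2 un II-2×II-1: HH|Hh
H/III-3 un II-2×II-1: HH|Hh
⇒ H over [I-1,I-2,II-1,II-2,III-1,III-2,III-3]: 150 consistent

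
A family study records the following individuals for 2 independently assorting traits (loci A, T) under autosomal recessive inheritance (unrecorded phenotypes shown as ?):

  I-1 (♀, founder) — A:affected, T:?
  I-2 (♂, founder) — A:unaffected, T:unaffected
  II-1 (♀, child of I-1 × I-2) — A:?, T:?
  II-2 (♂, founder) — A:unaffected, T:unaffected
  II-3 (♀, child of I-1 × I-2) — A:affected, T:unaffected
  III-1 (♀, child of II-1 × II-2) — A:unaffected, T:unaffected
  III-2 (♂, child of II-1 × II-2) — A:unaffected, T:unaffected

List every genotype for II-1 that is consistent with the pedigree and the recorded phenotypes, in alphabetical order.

A/I-1 aff ·: aa
A/I-2 un ·: Aa
A/II-1 ? I-1×I-2: Aa|aa
A/II-2 un ·: AA|Aa
A/II-3 aff I-1×I-2: aa
A/III-1 un II-1×II-2: AA|Aa
A/III-2 un II-1×II-2: AA|Aa
⇒ A over [I-1,I-2,II-1,II-2,II-3,III-1,III-2]: 10 consistent
T/I-1 ? ·: TT|Tt|tt
T/I-2 un ·: TT|Tt
T/II-1 ? I-1×I-2: TT|Tt|tt
T/II-2 un ·: TT|Tt
T/II-3 un I-1×I-2: TT|Tt
T/III-1 un II-1×II-2: TT|Tt
T/III-2 un II-1×II-2: TT|Tt
⇒ T over [I-1,I-2,II-1,II-2,II-3,III-1,III-2]: 105 consistent

II-1 ∈ {Aa TT, Aa Tt, Aa tt, aa TT, aa Tt, aa tt}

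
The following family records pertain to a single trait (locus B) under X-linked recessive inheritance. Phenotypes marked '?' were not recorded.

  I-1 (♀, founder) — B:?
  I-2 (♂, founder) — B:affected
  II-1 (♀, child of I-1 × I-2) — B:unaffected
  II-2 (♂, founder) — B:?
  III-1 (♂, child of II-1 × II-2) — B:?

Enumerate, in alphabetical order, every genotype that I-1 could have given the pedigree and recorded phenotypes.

I-1 ∈ {X^BX^B, X^BX^b}

B/I-1 ? ·: X^BX^B|X^BX^b
B/I-2 aff ·: X^bY
B/II-1 un I-1×I-2: X^BX^b
B/II-2 ? ·: X^BY|X^bY
B/III-1 ? II-1×II-2: X^BY|X^bY
⇒ B over [I-1,I-2,II-1,II-2,III-1]: 8 consistent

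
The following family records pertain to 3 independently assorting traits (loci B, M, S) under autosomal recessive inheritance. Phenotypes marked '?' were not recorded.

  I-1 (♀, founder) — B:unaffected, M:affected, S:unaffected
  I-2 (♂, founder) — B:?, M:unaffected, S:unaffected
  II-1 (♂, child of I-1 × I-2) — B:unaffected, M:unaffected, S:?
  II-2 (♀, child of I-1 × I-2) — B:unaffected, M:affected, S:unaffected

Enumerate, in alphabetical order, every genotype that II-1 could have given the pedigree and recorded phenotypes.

II-1 ∈ {BB Mm SS, BB Mm Ss, BB Mm ss, Bb Mm SS, Bb Mm Ss, Bb Mm ss}

B/I-1 un ·: BB|Bb
B/I-2 ? ·: BB|Bb|bb
B/II-1 un I-1×I-2: BB|Bb
B/II-2 un I-1×I-2: BB|Bb
⇒ B over [I-1,I-2,II-1,II-2]: 15 consistent
M/I-1 aff ·: mm
M/I-2 un ·: Mm
M/II-1 un I-1×I-2: Mm
M/II-2 aff I-1×I-2: mm
⇒ M over [I-1,I-2,II-1,II-2]: 1 consistent
S/I-1 un ·: SS|Ss
S/I-2 un ·: SS|Ss
S/II-1 ? I-1×I-2: SS|Ss|ss
S/II-2 un I-1×I-2: SS|Ss
⇒ S over [I-1,I-2,II-1,II-2]: 15 consistent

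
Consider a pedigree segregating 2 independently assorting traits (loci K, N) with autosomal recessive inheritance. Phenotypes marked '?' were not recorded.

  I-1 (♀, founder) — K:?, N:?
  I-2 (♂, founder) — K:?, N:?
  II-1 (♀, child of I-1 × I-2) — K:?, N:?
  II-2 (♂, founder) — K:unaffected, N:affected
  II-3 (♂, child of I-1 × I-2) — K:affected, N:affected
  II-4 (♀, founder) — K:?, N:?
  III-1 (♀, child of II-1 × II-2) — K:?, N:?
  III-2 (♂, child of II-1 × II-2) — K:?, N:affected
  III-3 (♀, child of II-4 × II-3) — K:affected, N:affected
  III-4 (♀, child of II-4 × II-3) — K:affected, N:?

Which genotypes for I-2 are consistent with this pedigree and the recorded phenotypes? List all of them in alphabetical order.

I-2 ∈ {Kk Nn, Kk nn, kk Nn, kk nn}

K/I-1 ? ·: Kk|kk
K/I-2 ? ·: Kk|kk
K/II-1 ? I-1×I-2: KK|Kk|kk
K/II-2 un ·: KK|Kk
K/II-3 aff I-1×I-2: kk
K/II-4 ? ·: Kk|kk
K/III-1 ? II-1×II-2: KK|Kk|kk
K/III-2 ? II-1×II-2: KK|Kk|kk
K/III-3 aff II-4×II-3: kk
K/III-4 aff II-4×II-3: kk
⇒ K over [I-1,I-2,II-1,II-2,II-3,II-4,III-1,III-2,III-3,III-4]: 128 consistent
N/I-1 ? ·: Nn|nn
N/I-2 ? ·: Nn|nn
N/II-1 ? I-1×I-2: Nn|nn
N/II-2 aff ·: nn
N/II-3 aff I-1×I-2: nn
N/II-4 ? ·: Nn|nn
N/III-1 ? II-1×II-2: Nn|nn
N/III-2 aff II-1×II-2: nn
N/III-3 aff II-4×II-3: nn
N/III-4 ? II-4×II-3: Nn|nn
⇒ N over [I-1,I-2,II-1,II-2,II-3,II-4,III-1,III-2,III-3,III-4]: 30 consistent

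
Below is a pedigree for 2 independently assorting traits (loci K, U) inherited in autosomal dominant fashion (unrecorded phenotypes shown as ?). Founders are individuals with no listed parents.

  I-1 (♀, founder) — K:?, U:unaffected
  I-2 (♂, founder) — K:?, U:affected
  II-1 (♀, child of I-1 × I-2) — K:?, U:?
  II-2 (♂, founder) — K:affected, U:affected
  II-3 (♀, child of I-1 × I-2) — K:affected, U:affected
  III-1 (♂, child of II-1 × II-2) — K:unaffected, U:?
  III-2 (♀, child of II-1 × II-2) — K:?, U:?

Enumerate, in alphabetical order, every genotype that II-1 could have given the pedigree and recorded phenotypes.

K/I-1 ? ·: kk|Kk|KK
K/I-2 ? ·: kk|Kk|KK
K/II-1 ? I-1×I-2: kk|Kk
K/II-2 aff ·: Kk
K/II-3 aff I-1×I-2: Kk|KK
K/III-1 un II-1×II-2: kk
K/III-2 ? II-1×II-2: kk|Kk|KK
⇒ K over [I-1,I-2,II-1,II-2,II-3,III-1,III-2]: 38 consistent
U/I-1 un ·: uu
U/I-2 aff ·: Uu|UU
U/II-1 ? I-1×I-2: uu|Uu
U/II-2 aff ·: Uu|UU
U/II-3 aff I-1×I-2: Uu
U/III-1 ? II-1×II-2: uu|Uu|UU
U/III-2 ? II-1×II-2: uu|Uu|UU
⇒ U over [I-1,I-2,II-1,II-2,II-3,III-1,III-2]: 31 consistent

II-1 ∈ {Kk Uu, Kk uu, kk Uu, kk uu}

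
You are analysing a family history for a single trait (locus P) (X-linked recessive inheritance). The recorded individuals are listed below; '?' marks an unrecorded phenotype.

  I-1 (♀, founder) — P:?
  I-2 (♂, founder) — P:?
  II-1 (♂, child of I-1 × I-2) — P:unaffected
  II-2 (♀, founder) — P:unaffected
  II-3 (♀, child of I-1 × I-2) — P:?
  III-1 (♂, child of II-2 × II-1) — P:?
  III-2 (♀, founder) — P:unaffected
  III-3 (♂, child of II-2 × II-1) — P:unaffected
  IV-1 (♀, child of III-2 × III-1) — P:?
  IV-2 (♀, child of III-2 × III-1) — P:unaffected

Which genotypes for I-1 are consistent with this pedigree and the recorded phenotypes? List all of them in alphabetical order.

I-1 ∈ {X^PX^P, X^PX^p}

P/I-1 ? ·: X^PX^P|X^PX^p
P/I-2 ? ·: X^PY|X^pY
P/II-1 un I-1×I-2: X^PY
P/II-2 un ·: X^PX^P|X^PX^p
P/II-3 ? I-1×I-2: X^PX^P|X^PX^p|X^pX^p
P/III-1 ? II-2×II-1: X^PY|X^pY
P/III-2 un ·: X^PX^P|X^PX^p
P/III-3 un II-2×II-1: X^PY
P/IV-1 ? III-2×III-1: X^PX^P|X^PX^p|X^pX^p
P/IV-2 un III-2×III-1: X^PX^P|X^PX^p
⇒ P over [I-1,I-2,II-1,II-2,II-3,III-1,III-2,III-3,IV-1,IV-2]: 78 consistent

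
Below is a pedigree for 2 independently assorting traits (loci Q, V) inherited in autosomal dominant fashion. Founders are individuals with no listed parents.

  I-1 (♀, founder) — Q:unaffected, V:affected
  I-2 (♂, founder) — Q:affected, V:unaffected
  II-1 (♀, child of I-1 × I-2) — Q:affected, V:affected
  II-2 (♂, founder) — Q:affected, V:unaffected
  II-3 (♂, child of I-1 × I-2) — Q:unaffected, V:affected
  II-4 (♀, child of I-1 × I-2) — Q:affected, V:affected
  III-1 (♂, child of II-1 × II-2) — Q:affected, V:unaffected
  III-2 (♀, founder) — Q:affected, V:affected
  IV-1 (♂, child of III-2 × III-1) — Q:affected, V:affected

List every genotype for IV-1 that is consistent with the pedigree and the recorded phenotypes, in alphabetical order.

Q/I-1 un ·: qq
Q/I-2 aff ·: Qq
Q/II-1 aff I-1×I-2: Qq
Q/II-2 aff ·: Qq|QQ
Q/II-3 un I-1×I-2: qq
Q/II-4 aff I-1×I-2: Qq
Q/III-1 aff II-1×II-2: Qq|QQ
Q/III-2 aff ·: Qq|QQ
Q/IV-1 aff III-2×III-1: Qq|QQ
⇒ Q over [I-1,I-2,II-1,II-2,II-3,II-4,III-1,III-2,IV-1]: 14 consistent
V/I-1 aff ·: Vv|VV
V/I-2 un ·: vv
V/II-1 aff I-1×I-2: Vv
V/II-2 un ·: vv
V/II-3 aff I-1×I-2: Vv
V/II-4 aff I-1×I-2: Vv
V/III-1 un II-1×II-2: vv
V/III-2 aff ·: Vv|VV
V/IV-1 aff III-2×III-1: Vv
⇒ V over [I-1,I-2,II-1,II-2,II-3,II-4,III-1,III-2,IV-1]: 4 consistent

IV-1 ∈ {QQ Vv, Qq Vv}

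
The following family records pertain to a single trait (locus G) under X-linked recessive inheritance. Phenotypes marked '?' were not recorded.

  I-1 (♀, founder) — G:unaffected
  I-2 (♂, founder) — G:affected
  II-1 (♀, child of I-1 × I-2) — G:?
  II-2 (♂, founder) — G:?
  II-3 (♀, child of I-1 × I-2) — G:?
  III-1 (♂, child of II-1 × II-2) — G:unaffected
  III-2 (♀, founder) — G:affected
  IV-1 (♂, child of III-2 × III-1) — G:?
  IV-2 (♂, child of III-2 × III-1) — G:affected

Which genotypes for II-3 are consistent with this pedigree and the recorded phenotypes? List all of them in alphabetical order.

II-3 ∈ {X^GX^g, X^gX^g}

G/I-1 un ·: X^GX^G|X^GX^g
G/I-2 aff ·: X^gY
G/II-1 ? I-1×I-2: X^GX^g
G/II-2 ? ·: X^GY|X^gY
G/II-3 ? I-1×I-2: X^GX^g|X^gX^g
G/III-1 un II-1×II-2: X^GY
G/III-2 aff ·: X^gX^g
G/IV-1 ? III-2×III-1: X^gY
G/IV-2 aff III-2×III-1: X^gY
⇒ G over [I-1,I-2,II-1,II-2,II-3,III-1,III-2,IV-1,IV-2]: 6 consistent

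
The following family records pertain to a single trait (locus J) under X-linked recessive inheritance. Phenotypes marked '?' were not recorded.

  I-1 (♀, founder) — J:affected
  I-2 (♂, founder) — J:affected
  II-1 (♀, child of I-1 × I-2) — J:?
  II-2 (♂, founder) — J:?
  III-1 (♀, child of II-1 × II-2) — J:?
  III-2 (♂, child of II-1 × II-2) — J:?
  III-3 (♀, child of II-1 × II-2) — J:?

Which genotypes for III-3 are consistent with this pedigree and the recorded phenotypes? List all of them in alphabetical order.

III-3 ∈ {X^JX^j, X^jX^j}

J/I-1 aff ·: X^jX^j
J/I-2 aff ·: X^jY
J/II-1 ? I-1×I-2: X^jX^j
J/II-2 ? ·: X^JY|X^jY
J/III-1 ? II-1×II-2: X^JX^j|X^jX^j
J/III-2 ? II-1×II-2: X^jY
J/III-3 ? II-1×II-2: X^JX^j|X^jX^j
⇒ J over [I-1,I-2,II-1,II-2,III-1,III-2,III-3]: 2 consistent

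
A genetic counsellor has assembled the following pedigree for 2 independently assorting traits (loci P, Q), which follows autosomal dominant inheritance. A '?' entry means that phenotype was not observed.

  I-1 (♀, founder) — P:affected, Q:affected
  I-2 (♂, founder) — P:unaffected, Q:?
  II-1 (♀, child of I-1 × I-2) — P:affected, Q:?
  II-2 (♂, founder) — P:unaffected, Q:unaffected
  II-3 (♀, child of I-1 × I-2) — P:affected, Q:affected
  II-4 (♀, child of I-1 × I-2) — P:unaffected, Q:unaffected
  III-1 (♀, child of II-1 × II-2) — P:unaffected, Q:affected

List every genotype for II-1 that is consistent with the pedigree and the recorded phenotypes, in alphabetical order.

II-1 ∈ {Pp QQ, Pp Qq}

P/I-1 aff ·: Pp
P/I-2 un ·: pp
P/II-1 aff I-1×I-2: Pp
P/II-2 un ·: pp
P/II-3 aff I-1×I-2: Pp
P/II-4 un I-1×I-2: pp
P/III-1 un II-1×II-2: pp
⇒ P over [I-1,I-2,II-1,II-2,II-3,II-4,III-1]: 1 consistent
Q/I-1 aff ·: Qq
Q/I-2 ? ·: qq|Qq
Q/II-1 ? I-1×I-2: Qq|QQ
Q/II-2 un ·: qq
Q/II-3 aff I-1×I-2: Qq|QQ
Q/II-4 un I-1×I-2: qq
Q/III-1 aff II-1×II-2: Qq
⇒ Q over [I-1,I-2,II-1,II-2,II-3,II-4,III-1]: 5 consistent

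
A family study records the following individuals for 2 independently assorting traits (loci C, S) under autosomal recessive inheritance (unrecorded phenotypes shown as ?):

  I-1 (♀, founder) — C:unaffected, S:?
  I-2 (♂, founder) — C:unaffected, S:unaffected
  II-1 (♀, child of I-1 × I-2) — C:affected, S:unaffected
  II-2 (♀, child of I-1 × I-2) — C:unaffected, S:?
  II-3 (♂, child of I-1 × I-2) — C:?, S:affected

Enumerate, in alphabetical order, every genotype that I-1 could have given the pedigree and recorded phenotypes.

C/I-1 un ·: Cc
C/I-2 un ·: Cc
C/II-1 aff I-1×I-2: cc
C/II-2 un I-1×I-2: CC|Cc
C/II-3 ? I-1×I-2: CC|Cc|cc
⇒ C over [I-1,I-2,II-1,II-2,II-3]: 6 consistent
S/I-1 ? ·: Ss|ss
S/I-2 un ·: Ss
S/II-1 un I-1×I-2: SS|Ss
S/II-2 ? I-1×I-2: SS|Ss|ss
S/II-3 aff I-1×I-2: ss
⇒ S over [I-1,I-2,II-1,II-2,II-3]: 8 consistent

I-1 ∈ {Cc Ss, Cc ss}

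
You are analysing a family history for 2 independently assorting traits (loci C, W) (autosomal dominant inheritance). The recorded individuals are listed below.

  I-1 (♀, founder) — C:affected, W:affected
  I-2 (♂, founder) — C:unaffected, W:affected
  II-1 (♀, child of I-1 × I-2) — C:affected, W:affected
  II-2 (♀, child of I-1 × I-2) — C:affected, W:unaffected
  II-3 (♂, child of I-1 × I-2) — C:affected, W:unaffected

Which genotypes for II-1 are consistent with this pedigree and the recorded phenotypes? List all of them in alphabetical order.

II-1 ∈ {Cc WW, Cc Ww}

C/I-1 aff ·: Cc|CC
C/I-2 un ·: cc
C/II-1 aff I-1×I-2: Cc
C/II-2 aff I-1×I-2: Cc
C/II-3 aff I-1×I-2: Cc
⇒ C over [I-1,I-2,II-1,II-2,II-3]: 2 consistent
W/I-1 aff ·: Ww
W/I-2 aff ·: Ww
W/II-1 aff I-1×I-2: Ww|WW
W/II-2 un I-1×I-2: ww
W/II-3 un I-1×I-2: ww
⇒ W over [I-1,I-2,II-1,II-2,II-3]: 2 consistent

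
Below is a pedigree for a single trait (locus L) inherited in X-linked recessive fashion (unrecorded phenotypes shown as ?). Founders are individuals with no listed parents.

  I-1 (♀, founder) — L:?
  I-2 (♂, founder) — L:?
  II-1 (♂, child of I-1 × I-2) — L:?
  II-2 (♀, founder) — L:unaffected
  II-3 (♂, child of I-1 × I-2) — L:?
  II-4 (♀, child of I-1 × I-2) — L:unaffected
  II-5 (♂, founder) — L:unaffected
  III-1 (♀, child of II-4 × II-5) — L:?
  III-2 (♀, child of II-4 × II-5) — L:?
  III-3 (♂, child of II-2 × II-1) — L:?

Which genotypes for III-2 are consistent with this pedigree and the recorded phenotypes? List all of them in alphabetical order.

L/I-1 ? ·: X^LX^L|X^LX^l|X^lX^l
L/I-2 ? ·: X^LY|X^lY
L/II-1 ? I-1×I-2: X^LY|X^lY
L/II-2 un ·: X^LX^L|X^LX^l
L/II-3 ? I-1×I-2: X^LY|X^lY
L/II-4 un I-1×I-2: X^LX^L|X^LX^l
L/II-5 un ·: X^LY
L/III-1 ? II-4×II-5: X^LX^L|X^LX^l
L/III-2 ? II-4×II-5: X^LX^L|X^LX^l
L/III-3 ? II-2×II-1: X^LY|X^lY
⇒ L over [I-1,I-2,II-1,II-2,II-3,II-4,II-5,III-1,III-2,III-3]: 135 consistent

III-2 ∈ {X^LX^L, X^LX^l}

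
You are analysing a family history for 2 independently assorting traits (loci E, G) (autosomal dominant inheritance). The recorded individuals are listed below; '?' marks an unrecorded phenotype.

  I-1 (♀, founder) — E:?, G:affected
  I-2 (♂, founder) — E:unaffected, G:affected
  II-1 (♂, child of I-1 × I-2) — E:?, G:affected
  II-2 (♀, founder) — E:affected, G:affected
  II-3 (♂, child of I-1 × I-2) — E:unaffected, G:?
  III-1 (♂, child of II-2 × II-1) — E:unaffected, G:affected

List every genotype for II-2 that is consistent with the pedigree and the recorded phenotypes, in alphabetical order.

II-2 ∈ {Ee GG, Ee Gg}

E/I-1 ? ·: ee|Ee
E/I-2 un ·: ee
E/II-1 ? I-1×I-2: ee|Ee
E/II-2 aff ·: Ee
E/II-3 un I-1×I-2: ee
E/III-1 un II-2×II-1: ee
⇒ E over [I-1,I-2,II-1,II-2,II-3,III-1]: 3 consistent
G/I-1 aff ·: Gg|GG
G/I-2 aff ·: Gg|GG
G/II-1 aff I-1×I-2: Gg|GG
G/II-2 aff ·: Gg|GG
G/II-3 ? I-1×I-2: gg|Gg|GG
G/III-1 aff II-2×II-1: Gg|GG
⇒ G over [I-1,I-2,II-1,II-2,II-3,III-1]: 52 consistent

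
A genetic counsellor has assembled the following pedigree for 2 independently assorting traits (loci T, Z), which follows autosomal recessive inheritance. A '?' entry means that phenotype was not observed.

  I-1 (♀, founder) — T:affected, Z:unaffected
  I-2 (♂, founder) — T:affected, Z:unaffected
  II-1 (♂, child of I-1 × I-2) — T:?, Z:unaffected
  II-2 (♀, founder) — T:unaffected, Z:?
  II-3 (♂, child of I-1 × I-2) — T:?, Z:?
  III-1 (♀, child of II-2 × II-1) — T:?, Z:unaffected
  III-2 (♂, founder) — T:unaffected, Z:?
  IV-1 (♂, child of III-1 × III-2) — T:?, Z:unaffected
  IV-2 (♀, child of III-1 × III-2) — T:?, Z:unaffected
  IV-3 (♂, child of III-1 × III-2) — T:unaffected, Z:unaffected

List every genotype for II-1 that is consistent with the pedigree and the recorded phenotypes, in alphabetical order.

II-1 ∈ {tt ZZ, tt Zz}

T/I-1 aff ·: tt
T/I-2 aff ·: tt
T/II-1 ? I-1×I-2: tt
T/II-2 un ·: TT|Tt
T/II-3 ? I-1×I-2: tt
T/III-1 ? II-2×II-1: Tt|tt
T/III-2 un ·: TT|Tt
T/IV-1 ? III-1×III-2: TT|Tt|tt
T/IV-2 ? III-1×III-2: TT|Tt|tt
T/IV-3 un III-1×III-2: TT|Tt
⇒ T over [I-1,I-2,II-1,II-2,II-3,III-1,III-2,IV-1,IV-2,IV-3]: 57 consistent
Z/I-1 un ·: ZZ|Zz
Z/I-2 un ·: ZZ|Zz
Z/II-1 un I-1×I-2: ZZ|Zz
Z/II-2 ? ·: ZZ|Zz|zz
Z/II-3 ? I-1×I-2: ZZ|Zz|zz
Z/III-1 un II-2×II-1: ZZ|Zz
Z/III-2 ? ·: ZZ|Zz|zz
Z/IV-1 un III-1×III-2: ZZ|Zz
Z/IV-2 un III-1×III-2: ZZ|Zz
Z/IV-3 un III-1×III-2: ZZ|Zz
⇒ Z over [I-1,I-2,II-1,II-2,II-3,III-1,III-2,IV-1,IV-2,IV-3]: 929 consistent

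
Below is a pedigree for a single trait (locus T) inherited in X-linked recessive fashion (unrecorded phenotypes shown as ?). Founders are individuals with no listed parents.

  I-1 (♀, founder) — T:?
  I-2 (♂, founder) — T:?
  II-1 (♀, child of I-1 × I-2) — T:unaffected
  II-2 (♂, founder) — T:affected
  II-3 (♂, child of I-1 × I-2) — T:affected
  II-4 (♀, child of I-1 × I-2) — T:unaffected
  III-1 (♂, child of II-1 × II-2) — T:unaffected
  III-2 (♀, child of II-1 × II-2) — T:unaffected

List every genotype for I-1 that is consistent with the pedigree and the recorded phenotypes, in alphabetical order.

T/I-1 ? ·: X^TX^t|X^tX^t
T/I-2 ? ·: X^TY|X^tY
T/II-1 un I-1×I-2: X^TX^T|X^TX^t
T/II-2 aff ·: X^tY
T/II-3 aff I-1×I-2: X^tY
T/II-4 un I-1×I-2: X^TX^T|X^TX^t
T/III-1 un II-1×II-2: X^TY
T/III-2 un II-1×II-2: X^TX^t
⇒ T over [I-1,I-2,II-1,II-2,II-3,II-4,III-1,III-2]: 6 consistent

I-1 ∈ {X^TX^t, X^tX^t}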